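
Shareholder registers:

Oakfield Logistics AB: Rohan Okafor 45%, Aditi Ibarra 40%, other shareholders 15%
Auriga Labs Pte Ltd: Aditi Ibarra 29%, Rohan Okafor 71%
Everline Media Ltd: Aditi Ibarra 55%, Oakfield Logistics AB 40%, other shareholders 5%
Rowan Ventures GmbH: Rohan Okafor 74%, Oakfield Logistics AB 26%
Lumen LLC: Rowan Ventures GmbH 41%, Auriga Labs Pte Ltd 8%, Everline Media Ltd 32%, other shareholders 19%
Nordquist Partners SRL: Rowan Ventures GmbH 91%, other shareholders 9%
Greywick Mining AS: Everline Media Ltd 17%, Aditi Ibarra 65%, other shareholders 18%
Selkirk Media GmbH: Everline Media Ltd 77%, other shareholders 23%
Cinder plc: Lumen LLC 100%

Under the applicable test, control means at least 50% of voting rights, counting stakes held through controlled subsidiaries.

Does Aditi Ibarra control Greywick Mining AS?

Yes

Aditi holds 55% of Everline, so Aditi controls Everline.
Everline and Aditi together hold 17% + 65% = 82% of Greywick, so Aditi controls Greywick.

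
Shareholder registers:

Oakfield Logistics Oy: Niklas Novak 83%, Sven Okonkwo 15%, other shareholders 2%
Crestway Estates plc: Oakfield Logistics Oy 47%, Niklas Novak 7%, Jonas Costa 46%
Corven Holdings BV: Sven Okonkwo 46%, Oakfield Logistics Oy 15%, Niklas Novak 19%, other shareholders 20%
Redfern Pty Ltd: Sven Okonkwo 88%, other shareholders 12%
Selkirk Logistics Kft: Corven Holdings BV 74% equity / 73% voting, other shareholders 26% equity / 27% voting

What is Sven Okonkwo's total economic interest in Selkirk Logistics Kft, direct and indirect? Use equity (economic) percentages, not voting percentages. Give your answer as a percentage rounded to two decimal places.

35.71%

Sven reaches Selkirk along 2 paths.
Via Corven: 46% × 74% = 34.04%.
Via Oakfield → Corven: 15% × 15% × 74% = 1.665%.
Total: 34.04% + 1.665% = 35.705%.
Rounded: 35.71%.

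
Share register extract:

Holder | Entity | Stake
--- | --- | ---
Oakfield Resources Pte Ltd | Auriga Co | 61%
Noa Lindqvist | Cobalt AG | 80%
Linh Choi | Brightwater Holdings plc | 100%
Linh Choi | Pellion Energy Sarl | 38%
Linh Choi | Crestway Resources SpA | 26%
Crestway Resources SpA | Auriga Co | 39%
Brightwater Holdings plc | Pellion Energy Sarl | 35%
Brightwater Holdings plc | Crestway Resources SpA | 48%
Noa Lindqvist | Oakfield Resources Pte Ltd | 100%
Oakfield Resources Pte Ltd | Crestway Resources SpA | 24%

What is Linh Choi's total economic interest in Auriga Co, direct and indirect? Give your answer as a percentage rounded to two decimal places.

Linh reaches Auriga along 2 paths.
Via Crestway: 26% × 39% = 10.14%.
Via Brightwater → Crestway: 100% × 48% × 39% = 18.72%.
Total: 10.14% + 18.72% = 28.86%.

28.86%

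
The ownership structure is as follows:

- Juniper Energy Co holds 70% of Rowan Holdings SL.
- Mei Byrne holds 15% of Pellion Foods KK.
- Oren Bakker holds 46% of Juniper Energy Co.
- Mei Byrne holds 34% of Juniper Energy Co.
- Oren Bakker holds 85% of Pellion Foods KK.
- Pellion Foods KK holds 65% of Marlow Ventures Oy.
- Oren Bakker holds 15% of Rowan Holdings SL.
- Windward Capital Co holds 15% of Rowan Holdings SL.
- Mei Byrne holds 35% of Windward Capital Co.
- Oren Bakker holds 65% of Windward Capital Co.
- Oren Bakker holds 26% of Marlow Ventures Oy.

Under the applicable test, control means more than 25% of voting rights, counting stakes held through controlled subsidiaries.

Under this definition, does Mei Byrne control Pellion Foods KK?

No

Mei holds 34% of Juniper, so Mei controls Juniper.
Mei holds 35% of Windward, so Mei controls Windward.
Windward and Juniper together hold 15% + 70% = 85% of Rowan, so Mei controls Rowan.
In Pellion, Mei's side holds only 15%, not > 25%.
So Mei does not control Pellion.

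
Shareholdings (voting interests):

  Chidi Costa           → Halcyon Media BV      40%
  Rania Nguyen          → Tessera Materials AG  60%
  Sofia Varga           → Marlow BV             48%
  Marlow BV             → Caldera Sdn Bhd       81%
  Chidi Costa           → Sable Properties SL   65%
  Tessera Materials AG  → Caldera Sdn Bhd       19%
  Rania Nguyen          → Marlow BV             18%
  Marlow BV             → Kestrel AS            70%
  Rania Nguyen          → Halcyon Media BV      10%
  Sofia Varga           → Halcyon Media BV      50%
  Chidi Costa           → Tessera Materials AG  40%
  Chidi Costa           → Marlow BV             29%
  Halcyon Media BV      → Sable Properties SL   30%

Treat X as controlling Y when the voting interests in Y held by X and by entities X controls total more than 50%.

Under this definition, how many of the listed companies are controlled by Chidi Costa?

Chidi holds 65% of Sable, so Chidi controls Sable.
No other company's threshold is met.
Chidi controls 1 company.

1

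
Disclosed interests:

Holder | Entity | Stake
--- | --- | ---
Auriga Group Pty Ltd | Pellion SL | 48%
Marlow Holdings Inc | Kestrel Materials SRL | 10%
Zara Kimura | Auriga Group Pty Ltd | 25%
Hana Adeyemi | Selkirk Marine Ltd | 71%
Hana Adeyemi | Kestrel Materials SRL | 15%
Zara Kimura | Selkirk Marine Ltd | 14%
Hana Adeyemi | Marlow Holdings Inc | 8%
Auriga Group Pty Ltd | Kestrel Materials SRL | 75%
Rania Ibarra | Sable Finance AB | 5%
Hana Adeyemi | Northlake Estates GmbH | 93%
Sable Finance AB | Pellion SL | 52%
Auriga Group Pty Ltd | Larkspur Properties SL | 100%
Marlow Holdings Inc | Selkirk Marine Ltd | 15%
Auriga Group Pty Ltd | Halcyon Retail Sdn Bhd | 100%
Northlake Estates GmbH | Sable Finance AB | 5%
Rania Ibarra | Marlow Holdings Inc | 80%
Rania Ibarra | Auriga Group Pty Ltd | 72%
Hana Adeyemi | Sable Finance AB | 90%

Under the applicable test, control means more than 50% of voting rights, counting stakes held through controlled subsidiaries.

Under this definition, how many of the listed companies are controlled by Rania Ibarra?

Rania holds 72% of Auriga, so Rania controls Auriga.
Rania holds 80% of Marlow, so Rania controls Marlow.
Marlow and Auriga together hold 10% + 75% = 85% of Kestrel, so Rania controls Kestrel.
Auriga holds 100% of Larkspur, so Rania controls Larkspur.
Auriga holds 100% of Halcyon, so Rania controls Halcyon.
No other company's threshold is met.
Rania controls 5 companies.

5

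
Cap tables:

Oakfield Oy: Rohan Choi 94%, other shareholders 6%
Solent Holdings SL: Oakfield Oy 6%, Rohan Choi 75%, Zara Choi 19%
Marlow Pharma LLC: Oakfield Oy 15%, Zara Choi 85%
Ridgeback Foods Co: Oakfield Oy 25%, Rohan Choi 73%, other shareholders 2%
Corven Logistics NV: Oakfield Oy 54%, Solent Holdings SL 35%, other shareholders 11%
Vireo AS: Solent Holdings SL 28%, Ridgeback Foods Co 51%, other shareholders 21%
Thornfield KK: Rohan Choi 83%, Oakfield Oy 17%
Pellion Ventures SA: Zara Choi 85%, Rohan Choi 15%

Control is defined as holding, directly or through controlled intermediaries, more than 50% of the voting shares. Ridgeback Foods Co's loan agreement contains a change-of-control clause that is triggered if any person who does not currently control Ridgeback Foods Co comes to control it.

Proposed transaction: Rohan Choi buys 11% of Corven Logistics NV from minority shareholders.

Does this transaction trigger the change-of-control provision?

The purchase changes only Rohan's holdings, so Rohan is the only person who could newly come to control Ridgeback.
Rohan holds 94% of Oakfield, so Rohan controls Oakfield.
Oakfield and Rohan together hold 25% + 73% = 98% of Ridgeback, so Rohan controls Ridgeback.
So Rohan already controls Ridgeback before the transaction.
After the purchase, Rohan holds 11% of Corven directly.
Rohan controlled Ridgeback already, so this is not a new person acquiring control; every other person's position is unchanged or reduced.
No new person acquires control, so the clause is not triggered.

No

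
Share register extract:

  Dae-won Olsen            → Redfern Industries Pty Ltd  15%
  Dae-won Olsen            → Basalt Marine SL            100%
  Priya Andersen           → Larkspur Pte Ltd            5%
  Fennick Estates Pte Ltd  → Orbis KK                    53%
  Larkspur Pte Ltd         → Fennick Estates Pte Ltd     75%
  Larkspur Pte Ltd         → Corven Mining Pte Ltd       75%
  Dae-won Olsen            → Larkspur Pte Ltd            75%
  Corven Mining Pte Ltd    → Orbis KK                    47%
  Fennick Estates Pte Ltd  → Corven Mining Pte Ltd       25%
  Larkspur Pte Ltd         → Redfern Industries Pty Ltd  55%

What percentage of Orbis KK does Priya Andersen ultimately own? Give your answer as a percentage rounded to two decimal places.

Priya reaches Orbis along 3 paths.
Via Larkspur → Fennick: 5% × 75% × 53% = 1.9875%.
Via Larkspur → Corven: 5% × 75% × 47% = 1.7625%.
Via Larkspur → Fennick → Corven: 5% × 75% × 25% × 47% = 0.440625%.
Total: 1.9875% + 1.7625% + 0.440625% = 4.190625%.
Rounded: 4.19%.

4.19%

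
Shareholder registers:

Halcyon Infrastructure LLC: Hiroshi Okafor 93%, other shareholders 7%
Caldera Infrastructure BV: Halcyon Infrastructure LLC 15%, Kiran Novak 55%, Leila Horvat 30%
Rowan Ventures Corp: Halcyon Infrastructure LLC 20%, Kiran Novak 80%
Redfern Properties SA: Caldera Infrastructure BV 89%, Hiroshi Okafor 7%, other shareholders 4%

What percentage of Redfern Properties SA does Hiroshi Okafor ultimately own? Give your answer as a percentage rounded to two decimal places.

19.42%

Hiroshi reaches Redfern along 2 paths.
Via Halcyon → Caldera: 93% × 15% × 89% = 12.4155%.
Direct stake: 7% = 7%.
Total: 12.4155% + 7% = 19.4155%.
Rounded: 19.42%.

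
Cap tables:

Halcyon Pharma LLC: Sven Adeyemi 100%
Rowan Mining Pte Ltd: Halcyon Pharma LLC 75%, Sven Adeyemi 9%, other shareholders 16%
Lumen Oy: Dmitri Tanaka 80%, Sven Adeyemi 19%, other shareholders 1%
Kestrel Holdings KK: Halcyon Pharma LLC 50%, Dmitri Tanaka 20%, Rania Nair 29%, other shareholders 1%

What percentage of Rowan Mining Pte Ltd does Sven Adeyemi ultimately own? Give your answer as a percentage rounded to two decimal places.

84.00%

Sven reaches Rowan along 2 paths.
Via Halcyon: 100% × 75% = 75%.
Direct stake: 9% = 9%.
Total: 75% + 9% = 84%.
Rounded: 84.00%.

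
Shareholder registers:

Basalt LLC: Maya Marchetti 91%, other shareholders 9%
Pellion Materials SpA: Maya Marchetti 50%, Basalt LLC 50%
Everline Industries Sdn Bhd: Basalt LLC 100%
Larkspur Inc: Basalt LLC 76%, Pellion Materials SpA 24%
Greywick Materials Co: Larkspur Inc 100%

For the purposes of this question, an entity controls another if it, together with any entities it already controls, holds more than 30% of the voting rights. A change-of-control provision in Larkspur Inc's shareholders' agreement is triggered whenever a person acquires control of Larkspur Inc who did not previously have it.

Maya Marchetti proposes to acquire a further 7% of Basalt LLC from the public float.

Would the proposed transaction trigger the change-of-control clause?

The purchase changes only Maya's holdings, so Maya is the only person who could newly come to control Larkspur.
Maya holds 91% of Basalt, so Maya controls Basalt.
Maya and Basalt together hold 50% + 50% = 100% of Pellion, so Maya controls Pellion.
Basalt and Pellion together hold 76% + 24% = 100% of Larkspur, so Maya controls Larkspur.
So Maya already controls Larkspur before the transaction.
After the purchase, Maya's direct stake in Basalt rises to 91% + 7% = 98%.
Maya controlled Larkspur already, so this is not a new person acquiring control; every other person's position is unchanged or reduced.
No new person acquires control, so the clause is not triggered.

No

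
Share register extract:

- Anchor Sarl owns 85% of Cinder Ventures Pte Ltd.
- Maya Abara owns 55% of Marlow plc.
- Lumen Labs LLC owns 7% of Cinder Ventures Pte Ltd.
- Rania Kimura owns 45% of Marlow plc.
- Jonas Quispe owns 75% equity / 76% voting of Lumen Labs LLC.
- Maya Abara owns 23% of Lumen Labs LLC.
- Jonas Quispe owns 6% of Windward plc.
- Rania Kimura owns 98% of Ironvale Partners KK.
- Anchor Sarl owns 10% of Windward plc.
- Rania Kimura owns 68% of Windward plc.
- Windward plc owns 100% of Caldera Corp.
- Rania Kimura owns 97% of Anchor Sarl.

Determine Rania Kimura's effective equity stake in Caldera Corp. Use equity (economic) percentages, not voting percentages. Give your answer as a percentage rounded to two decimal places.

Rania reaches Caldera along 2 paths.
Via Anchor → Windward: 97% × 10% × 100% = 9.7%.
Via Windward: 68% × 100% = 68%.
Total: 9.7% + 68% = 77.7%.
Rounded: 77.70%.

77.70%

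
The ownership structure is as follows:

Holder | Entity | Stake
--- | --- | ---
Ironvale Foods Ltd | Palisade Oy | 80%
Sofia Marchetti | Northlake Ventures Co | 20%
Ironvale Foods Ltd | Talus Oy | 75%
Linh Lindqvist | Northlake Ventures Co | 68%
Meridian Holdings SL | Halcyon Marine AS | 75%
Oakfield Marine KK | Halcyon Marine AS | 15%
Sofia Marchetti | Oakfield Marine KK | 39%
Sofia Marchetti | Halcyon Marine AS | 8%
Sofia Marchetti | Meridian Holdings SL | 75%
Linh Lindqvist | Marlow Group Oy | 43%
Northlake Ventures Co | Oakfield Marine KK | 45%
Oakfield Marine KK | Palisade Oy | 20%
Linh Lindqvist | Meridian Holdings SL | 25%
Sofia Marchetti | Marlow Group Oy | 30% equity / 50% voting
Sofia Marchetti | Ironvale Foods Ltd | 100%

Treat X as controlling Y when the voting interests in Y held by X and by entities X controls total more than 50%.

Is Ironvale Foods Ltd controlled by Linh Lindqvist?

No

Linh holds 68% of Northlake, so Linh controls Northlake.
Neither Linh nor any entity Linh controls holds any voting interest in Ironvale.
So Linh does not control Ironvale.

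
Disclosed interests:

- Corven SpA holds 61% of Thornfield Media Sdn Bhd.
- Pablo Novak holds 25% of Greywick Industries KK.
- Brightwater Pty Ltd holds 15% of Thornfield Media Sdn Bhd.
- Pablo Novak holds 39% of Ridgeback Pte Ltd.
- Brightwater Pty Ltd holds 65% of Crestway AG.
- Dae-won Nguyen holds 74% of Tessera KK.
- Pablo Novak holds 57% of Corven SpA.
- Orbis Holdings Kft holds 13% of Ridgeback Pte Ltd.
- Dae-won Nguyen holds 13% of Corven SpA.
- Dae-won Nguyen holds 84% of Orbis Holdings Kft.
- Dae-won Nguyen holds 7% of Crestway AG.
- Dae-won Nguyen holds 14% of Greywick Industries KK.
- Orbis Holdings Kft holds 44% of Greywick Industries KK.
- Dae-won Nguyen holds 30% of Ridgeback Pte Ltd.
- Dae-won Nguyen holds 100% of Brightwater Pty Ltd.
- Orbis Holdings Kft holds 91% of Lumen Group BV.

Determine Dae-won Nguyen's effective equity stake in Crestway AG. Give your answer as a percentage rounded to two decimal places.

Dae-won reaches Crestway along 2 paths.
Via Brightwater: 100% × 65% = 65%.
Direct stake: 7% = 7%.
Total: 65% + 7% = 72%.
Rounded: 72.00%.

72.00%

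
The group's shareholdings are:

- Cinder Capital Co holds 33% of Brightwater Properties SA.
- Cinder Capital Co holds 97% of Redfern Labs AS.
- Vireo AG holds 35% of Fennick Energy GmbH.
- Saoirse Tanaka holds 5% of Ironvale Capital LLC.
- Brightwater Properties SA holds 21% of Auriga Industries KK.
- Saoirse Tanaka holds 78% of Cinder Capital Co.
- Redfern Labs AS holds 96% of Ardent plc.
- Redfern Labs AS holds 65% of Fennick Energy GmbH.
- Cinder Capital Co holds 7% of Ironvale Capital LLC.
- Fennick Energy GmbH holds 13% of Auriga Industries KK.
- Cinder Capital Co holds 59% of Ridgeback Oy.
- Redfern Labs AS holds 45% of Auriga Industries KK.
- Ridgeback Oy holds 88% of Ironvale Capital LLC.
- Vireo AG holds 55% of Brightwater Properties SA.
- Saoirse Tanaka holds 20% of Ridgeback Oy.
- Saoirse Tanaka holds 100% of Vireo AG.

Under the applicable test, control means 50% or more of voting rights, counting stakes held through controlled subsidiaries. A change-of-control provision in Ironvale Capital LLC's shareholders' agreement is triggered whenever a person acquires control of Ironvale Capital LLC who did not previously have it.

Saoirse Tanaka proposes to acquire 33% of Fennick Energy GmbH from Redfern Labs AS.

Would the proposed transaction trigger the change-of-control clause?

No

The purchase adds only to Saoirse's holdings (Redfern's stake shrinks), so Saoirse is the only person who could newly come to control Ironvale.
Saoirse holds 78% of Cinder, so Saoirse controls Cinder.
Saoirse and Cinder together hold 20% + 59% = 79% of Ridgeback, so Saoirse controls Ridgeback.
Ridgeback and Saoirse and Cinder together hold 88% + 5% + 7% = 100% of Ironvale, so Saoirse controls Ironvale.
So Saoirse already controls Ironvale before the transaction.
After the purchase, Saoirse holds 33% of Fennick directly, and Redfern's stake falls to 32%.
Saoirse controlled Ironvale already, so this is not a new person acquiring control; every other person's position is unchanged or reduced.
No new person acquires control, so the clause is not triggered.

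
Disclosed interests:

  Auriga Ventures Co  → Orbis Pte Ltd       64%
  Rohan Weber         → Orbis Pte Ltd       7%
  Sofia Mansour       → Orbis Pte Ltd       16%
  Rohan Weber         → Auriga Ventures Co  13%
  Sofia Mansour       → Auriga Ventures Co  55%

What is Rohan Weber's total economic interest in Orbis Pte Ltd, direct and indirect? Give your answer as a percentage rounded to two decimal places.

Rohan reaches Orbis along 2 paths.
Via Auriga: 13% × 64% = 8.32%.
Direct stake: 7% = 7%.
Total: 8.32% + 7% = 15.32%.

15.32%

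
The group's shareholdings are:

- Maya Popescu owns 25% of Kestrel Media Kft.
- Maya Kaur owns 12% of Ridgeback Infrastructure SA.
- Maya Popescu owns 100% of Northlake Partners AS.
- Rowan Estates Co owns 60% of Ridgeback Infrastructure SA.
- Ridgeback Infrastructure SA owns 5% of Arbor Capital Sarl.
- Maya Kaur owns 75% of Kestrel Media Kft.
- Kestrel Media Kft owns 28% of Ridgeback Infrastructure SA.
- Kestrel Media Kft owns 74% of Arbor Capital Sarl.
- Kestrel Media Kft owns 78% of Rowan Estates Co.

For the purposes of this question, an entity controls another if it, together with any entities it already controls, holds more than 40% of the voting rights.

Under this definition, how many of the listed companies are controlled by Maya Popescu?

1

Maya Popescu holds 100% of Northlake, so Maya Popescu controls Northlake.
No other company's threshold is met.
Maya Popescu controls 1 company.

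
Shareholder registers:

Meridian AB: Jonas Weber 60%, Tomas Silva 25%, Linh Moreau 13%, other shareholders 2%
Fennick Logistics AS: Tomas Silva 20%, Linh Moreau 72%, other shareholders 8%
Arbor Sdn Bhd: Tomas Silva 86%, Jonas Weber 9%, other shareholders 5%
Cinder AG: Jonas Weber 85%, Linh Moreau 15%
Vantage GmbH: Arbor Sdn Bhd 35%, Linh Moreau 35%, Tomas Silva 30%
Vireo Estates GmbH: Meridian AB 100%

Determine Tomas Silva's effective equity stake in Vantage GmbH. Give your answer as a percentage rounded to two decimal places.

60.10%

Tomas reaches Vantage along 2 paths.
Via Arbor: 86% × 35% = 30.1%.
Direct stake: 30% = 30%.
Total: 30.1% + 30% = 60.1%.
Rounded: 60.10%.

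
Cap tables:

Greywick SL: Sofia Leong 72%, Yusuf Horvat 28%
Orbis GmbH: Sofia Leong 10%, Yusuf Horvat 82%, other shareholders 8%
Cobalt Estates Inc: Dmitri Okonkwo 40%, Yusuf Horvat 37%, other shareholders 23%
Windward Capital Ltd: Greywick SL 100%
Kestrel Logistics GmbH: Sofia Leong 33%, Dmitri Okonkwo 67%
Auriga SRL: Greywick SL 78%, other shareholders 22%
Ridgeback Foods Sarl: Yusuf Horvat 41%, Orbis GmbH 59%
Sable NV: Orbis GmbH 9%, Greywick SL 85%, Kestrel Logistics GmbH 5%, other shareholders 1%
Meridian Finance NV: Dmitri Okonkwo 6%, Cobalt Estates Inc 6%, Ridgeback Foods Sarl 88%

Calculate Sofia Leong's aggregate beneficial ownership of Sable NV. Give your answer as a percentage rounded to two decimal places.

63.75%

Sofia reaches Sable along 3 paths.
Via Orbis: 10% × 9% = 0.9%.
Via Greywick: 72% × 85% = 61.2%.
Via Kestrel: 33% × 5% = 1.65%.
Total: 0.9% + 61.2% + 1.65% = 63.75%.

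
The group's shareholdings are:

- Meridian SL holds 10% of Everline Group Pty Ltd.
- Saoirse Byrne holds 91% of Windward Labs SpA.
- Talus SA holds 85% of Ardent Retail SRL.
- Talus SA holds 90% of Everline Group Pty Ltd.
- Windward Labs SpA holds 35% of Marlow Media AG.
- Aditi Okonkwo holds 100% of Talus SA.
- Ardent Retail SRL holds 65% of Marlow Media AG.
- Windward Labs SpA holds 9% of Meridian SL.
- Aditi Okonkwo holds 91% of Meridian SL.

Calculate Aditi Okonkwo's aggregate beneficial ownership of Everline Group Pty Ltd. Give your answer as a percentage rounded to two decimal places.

99.10%

Aditi reaches Everline along 2 paths.
Via Talus: 100% × 90% = 90%.
Via Meridian: 91% × 10% = 9.1%.
Total: 90% + 9.1% = 99.1%.
Rounded: 99.10%.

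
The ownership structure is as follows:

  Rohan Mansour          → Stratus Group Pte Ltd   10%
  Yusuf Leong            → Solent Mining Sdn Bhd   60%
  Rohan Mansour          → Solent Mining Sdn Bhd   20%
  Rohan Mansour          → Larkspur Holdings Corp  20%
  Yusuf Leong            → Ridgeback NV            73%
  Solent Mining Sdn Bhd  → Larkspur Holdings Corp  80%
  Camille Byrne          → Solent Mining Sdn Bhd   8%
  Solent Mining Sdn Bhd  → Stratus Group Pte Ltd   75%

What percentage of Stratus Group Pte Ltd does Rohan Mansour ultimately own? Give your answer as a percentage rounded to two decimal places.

25.00%

Rohan reaches Stratus along 2 paths.
Via Solent: 20% × 75% = 15%.
Direct stake: 10% = 10%.
Total: 15% + 10% = 25%.
Rounded: 25.00%.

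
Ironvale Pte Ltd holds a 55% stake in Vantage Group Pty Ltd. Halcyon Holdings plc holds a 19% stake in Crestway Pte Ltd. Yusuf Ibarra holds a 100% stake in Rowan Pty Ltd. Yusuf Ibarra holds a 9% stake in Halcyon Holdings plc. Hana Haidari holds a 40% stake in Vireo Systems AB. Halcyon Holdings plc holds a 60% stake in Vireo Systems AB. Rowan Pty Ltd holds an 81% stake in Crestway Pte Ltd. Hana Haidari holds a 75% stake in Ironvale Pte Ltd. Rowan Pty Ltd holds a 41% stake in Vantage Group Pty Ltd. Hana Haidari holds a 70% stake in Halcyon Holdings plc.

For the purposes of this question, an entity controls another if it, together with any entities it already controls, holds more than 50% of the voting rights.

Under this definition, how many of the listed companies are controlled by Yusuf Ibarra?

2

Yusuf holds 100% of Rowan, so Yusuf controls Rowan.
Rowan holds 81% of Crestway, so Yusuf controls Crestway.
No other company's threshold is met.
Yusuf controls 2 companies.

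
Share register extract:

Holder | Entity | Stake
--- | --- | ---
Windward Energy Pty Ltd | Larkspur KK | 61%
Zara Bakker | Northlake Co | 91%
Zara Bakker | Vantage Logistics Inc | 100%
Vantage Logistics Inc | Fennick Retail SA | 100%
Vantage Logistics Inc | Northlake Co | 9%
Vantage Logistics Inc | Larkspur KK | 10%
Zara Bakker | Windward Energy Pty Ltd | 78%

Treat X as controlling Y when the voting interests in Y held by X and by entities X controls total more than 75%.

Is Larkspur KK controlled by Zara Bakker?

No

Zara holds 78% of Windward, so Zara controls Windward.
Zara holds 100% of Vantage, so Zara controls Vantage.
Vantage holds 100% of Fennick, so Zara controls Fennick.
Vantage and Zara together hold 9% + 91% = 100% of Northlake, so Zara controls Northlake.
In Larkspur, Zara's side holds only 61% + 10% = 71%, not > 75%.
So Zara does not control Larkspur.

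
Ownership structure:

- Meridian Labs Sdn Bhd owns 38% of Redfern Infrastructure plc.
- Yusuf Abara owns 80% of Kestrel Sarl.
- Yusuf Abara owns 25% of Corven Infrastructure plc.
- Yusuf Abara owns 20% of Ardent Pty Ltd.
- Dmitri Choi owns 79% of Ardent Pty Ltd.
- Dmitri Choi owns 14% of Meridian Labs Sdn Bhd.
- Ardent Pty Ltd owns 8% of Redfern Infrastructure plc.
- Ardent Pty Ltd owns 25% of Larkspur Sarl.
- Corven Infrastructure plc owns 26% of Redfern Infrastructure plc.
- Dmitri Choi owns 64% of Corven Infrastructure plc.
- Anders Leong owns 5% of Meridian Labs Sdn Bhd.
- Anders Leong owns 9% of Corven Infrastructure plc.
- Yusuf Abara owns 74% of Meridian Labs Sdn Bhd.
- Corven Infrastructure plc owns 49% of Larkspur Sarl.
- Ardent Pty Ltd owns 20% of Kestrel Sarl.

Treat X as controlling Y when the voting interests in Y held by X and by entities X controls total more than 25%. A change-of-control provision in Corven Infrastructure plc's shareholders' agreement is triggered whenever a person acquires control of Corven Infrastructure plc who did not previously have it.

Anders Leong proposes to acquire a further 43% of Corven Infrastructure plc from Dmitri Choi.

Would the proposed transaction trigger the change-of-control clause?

Yes

The purchase adds only to Anders's holdings (Dmitri's stake shrinks), so Anders is the only person who could newly come to control Corven.
Anders's largest direct stake is 9% in Corven, which does not meet the threshold, so Anders controls no company.
In Corven, Anders's side holds only 9%, not > 25%.
So before the transaction, Anders does not control Corven.
After the purchase, Anders's direct stake in Corven rises to 9% + 43% = 52%, and Dmitri's stake falls to 21%.
Anders holds 52% of Corven, so Anders controls Corven.
Anders did not control Corven before and does after, so the clause is triggered.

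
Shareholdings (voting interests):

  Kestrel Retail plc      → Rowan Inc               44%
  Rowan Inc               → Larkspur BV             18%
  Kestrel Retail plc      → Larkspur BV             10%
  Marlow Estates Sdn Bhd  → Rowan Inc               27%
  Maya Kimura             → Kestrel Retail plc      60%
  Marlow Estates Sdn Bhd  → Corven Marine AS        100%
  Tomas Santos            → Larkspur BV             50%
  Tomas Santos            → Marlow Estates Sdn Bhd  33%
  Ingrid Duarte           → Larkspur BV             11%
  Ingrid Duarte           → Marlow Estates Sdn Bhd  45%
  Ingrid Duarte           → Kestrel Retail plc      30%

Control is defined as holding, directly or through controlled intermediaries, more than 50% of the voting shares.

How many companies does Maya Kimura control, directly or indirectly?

Maya holds 60% of Kestrel, so Maya controls Kestrel.
No other company's threshold is met.
Maya controls 1 company.

1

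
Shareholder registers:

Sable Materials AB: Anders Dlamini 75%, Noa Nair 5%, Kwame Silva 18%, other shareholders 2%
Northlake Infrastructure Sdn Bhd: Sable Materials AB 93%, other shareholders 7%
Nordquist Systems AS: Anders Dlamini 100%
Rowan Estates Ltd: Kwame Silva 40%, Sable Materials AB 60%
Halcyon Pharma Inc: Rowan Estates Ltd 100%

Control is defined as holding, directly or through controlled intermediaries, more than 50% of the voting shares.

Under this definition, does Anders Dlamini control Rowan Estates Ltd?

Anders holds 75% of Sable, so Anders controls Sable.
Sable holds 60% of Rowan, so Anders controls Rowan.

Yes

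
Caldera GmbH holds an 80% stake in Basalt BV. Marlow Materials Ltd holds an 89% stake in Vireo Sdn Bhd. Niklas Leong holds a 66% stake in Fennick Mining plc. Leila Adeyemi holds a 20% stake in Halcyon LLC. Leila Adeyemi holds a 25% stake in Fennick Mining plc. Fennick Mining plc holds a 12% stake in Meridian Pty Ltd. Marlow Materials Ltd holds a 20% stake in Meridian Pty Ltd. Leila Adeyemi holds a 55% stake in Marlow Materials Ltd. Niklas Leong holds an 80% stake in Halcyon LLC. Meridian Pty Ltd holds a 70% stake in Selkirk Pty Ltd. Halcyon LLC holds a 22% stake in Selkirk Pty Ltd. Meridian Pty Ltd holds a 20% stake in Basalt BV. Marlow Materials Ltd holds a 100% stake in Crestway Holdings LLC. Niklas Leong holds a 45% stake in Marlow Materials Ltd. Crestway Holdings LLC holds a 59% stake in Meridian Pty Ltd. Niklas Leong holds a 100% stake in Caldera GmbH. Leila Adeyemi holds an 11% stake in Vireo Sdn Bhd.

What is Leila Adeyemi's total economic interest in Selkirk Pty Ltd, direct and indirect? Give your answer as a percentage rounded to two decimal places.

36.92%

Leila reaches Selkirk along 4 paths.
Via Halcyon: 20% × 22% = 4.4%.
Via Marlow → Crestway → Meridian: 55% × 100% × 59% × 70% = 22.715%.
Via Marlow → Meridian: 55% × 20% × 70% = 7.7%.
Via Fennick → Meridian: 25% × 12% × 70% = 2.1%.
Total: 4.4% + 22.715% + 7.7% + 2.1% = 36.915%.
Rounded: 36.92%.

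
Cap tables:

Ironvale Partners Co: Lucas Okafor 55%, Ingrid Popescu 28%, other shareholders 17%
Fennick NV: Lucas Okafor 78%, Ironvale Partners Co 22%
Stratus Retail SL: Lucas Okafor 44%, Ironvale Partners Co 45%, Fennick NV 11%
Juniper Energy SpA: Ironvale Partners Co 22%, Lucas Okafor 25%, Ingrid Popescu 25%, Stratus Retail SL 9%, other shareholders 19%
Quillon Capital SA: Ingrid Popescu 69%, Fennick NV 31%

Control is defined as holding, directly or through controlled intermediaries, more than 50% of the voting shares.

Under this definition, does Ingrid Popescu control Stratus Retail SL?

Ingrid holds 69% of Quillon, so Ingrid controls Quillon.
Neither Ingrid nor any entity Ingrid controls holds any voting interest in Stratus.
So Ingrid does not control Stratus.

No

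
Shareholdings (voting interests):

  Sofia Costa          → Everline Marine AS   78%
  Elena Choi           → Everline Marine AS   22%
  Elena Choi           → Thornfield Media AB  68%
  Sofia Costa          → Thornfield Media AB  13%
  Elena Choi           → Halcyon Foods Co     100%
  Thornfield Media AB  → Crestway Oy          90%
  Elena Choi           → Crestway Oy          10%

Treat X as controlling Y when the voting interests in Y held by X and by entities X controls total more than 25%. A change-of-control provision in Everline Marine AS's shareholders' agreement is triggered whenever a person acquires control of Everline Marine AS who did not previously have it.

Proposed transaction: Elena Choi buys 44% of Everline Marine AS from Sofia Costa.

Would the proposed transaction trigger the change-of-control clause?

Yes

The purchase adds only to Elena's holdings (Sofia's stake shrinks), so Elena is the only person who could newly come to control Everline.
Elena holds 68% of Thornfield, so Elena controls Thornfield.
Thornfield and Elena together hold 90% + 10% = 100% of Crestway, so Elena controls Crestway.
Elena holds 100% of Halcyon, so Elena controls Halcyon.
In Everline, Elena's side holds only 22%, not > 25%.
So before the transaction, Elena does not control Everline.
After the purchase, Elena's direct stake in Everline rises to 22% + 44% = 66%, and Sofia's stake falls to 34%.
Elena holds 66% of Everline, so Elena controls Everline.
Elena did not control Everline before and does after, so the clause is triggered.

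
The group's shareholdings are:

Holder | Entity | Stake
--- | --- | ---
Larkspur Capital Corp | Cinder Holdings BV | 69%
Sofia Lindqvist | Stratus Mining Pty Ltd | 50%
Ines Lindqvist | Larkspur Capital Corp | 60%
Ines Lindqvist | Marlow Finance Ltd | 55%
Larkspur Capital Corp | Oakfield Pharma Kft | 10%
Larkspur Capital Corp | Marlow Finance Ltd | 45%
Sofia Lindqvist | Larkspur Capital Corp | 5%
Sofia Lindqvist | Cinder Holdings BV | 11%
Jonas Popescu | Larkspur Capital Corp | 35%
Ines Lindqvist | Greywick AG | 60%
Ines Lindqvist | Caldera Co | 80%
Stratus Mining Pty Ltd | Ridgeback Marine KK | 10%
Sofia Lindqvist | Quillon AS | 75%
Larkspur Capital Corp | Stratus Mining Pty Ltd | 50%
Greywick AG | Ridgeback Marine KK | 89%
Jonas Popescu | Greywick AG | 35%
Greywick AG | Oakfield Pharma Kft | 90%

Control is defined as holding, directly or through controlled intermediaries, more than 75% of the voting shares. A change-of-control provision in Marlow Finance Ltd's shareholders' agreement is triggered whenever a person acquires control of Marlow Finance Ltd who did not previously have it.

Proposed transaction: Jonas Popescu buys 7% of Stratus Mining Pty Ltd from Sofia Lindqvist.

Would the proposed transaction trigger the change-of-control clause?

No

The purchase adds only to Jonas's holdings (Sofia's stake shrinks), so Jonas is the only person who could newly come to control Marlow.
Jonas's largest direct stake is 35% in Larkspur, which does not meet the threshold, so Jonas controls no company.
Neither Jonas nor any entity Jonas controls holds any voting interest in Marlow.
So before the transaction, Jonas does not control Marlow.
After the purchase, Jonas holds 7% of Stratus directly, and Sofia's stake falls to 43%.
Jonas's side now holds 7% of Stratus, not > 75%, so Jonas still does not control Stratus.
After the transaction, neither Jonas nor any entity Jonas controls holds a voting interest in Marlow, so Jonas still does not control it.
No new person acquires control, so the clause is not triggered.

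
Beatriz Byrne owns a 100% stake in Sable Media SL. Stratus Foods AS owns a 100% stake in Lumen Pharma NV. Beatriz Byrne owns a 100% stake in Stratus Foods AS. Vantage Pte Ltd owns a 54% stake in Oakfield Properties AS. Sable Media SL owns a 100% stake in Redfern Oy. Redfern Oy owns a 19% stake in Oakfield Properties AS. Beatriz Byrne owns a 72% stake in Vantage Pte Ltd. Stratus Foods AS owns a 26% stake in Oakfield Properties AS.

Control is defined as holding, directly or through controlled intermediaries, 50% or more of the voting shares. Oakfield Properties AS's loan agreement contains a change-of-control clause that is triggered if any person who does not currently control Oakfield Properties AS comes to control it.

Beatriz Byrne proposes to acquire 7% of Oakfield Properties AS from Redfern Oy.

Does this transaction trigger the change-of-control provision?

No

The purchase adds only to Beatriz's holdings (Redfern's stake shrinks), so Beatriz is the only person who could newly come to control Oakfield.
Beatriz holds 100% of Stratus, so Beatriz controls Stratus.
Beatriz holds 100% of Sable, so Beatriz controls Sable.
Sable holds 100% of Redfern, so Beatriz controls Redfern.
Beatriz holds 72% of Vantage, so Beatriz controls Vantage.
Vantage and Redfern and Stratus together hold 54% + 19% + 26% = 99% of Oakfield, so Beatriz controls Oakfield.
So Beatriz already controls Oakfield before the transaction.
After the purchase, Beatriz holds 7% of Oakfield directly, and Redfern's stake falls to 12%.
Beatriz controlled Oakfield already, so this is not a new person acquiring control; every other person's position is unchanged or reduced.
No new person acquires control, so the clause is not triggered.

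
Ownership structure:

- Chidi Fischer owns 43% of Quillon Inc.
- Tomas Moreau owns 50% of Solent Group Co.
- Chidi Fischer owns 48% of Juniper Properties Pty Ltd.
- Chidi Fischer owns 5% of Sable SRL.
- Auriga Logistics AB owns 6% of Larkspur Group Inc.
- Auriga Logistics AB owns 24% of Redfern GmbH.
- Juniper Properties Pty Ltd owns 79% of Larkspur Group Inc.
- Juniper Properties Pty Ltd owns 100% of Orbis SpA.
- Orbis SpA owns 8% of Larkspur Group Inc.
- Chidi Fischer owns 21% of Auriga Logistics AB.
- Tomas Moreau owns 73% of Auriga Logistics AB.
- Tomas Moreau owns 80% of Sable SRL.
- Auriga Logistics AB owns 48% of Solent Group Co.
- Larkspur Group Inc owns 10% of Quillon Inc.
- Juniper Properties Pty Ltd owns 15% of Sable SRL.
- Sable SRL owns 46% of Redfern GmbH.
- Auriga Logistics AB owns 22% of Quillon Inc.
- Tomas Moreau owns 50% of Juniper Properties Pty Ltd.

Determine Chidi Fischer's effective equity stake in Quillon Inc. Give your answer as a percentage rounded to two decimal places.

51.92%

Chidi reaches Quillon along 5 paths.
Direct stake: 43% = 43%.
Via Auriga: 21% × 22% = 4.62%.
Via Auriga → Larkspur: 21% × 6% × 10% = 0.126%.
Via Juniper → Larkspur: 48% × 79% × 10% = 3.792%.
Via Juniper → Orbis → Larkspur: 48% × 100% × 8% × 10% = 0.384%.
Total: 43% + 4.62% + 0.126% + 3.792% + 0.384% = 51.922%.
Rounded: 51.92%.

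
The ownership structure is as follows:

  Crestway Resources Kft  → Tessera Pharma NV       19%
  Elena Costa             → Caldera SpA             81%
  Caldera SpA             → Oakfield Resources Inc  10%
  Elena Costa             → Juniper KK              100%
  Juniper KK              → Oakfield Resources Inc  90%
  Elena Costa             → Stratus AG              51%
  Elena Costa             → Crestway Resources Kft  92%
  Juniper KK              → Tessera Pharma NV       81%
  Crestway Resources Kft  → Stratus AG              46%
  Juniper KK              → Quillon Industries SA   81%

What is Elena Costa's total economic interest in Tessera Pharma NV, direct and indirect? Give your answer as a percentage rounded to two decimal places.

98.48%

Elena reaches Tessera along 2 paths.
Via Crestway: 92% × 19% = 17.48%.
Via Juniper: 100% × 81% = 81%.
Total: 17.48% + 81% = 98.48%.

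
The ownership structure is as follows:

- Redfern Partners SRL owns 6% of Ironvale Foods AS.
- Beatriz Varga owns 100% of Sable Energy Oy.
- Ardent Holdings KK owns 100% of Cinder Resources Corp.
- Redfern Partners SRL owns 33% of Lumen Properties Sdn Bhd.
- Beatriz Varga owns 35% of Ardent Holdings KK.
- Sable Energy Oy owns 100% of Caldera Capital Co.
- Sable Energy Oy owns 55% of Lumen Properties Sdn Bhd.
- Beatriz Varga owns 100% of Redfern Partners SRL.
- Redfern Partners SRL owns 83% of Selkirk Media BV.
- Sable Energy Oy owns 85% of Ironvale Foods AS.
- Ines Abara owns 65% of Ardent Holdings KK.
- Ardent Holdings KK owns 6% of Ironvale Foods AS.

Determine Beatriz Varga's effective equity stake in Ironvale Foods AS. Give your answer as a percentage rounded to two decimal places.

93.10%

Beatriz reaches Ironvale along 3 paths.
Via Ardent: 35% × 6% = 2.1%.
Via Redfern: 100% × 6% = 6%.
Via Sable: 100% × 85% = 85%.
Total: 2.1% + 6% + 85% = 93.1%.
Rounded: 93.10%.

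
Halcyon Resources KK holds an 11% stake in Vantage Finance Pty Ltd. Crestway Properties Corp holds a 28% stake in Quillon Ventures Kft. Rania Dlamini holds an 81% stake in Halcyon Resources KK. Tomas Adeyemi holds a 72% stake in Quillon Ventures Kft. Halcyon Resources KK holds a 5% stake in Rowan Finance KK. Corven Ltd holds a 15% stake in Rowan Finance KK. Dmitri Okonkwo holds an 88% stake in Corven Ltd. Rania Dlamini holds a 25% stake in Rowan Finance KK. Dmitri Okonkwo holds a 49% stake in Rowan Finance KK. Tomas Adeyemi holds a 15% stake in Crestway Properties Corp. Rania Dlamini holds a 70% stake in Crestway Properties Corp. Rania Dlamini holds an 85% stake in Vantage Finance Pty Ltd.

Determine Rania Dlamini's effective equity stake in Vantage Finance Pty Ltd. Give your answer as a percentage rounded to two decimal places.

Rania reaches Vantage along 2 paths.
Direct stake: 85% = 85%.
Via Halcyon: 81% × 11% = 8.91%.
Total: 85% + 8.91% = 93.91%.

93.91%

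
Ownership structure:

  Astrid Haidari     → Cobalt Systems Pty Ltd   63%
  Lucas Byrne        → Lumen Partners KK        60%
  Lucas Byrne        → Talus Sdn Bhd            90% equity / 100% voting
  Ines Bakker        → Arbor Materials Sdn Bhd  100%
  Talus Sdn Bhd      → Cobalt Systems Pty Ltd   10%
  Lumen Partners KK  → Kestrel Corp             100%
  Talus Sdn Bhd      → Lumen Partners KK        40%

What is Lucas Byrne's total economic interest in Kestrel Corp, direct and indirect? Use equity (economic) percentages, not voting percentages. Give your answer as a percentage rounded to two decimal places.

96.00%

Lucas reaches Kestrel along 2 paths.
Via Lumen: 60% × 100% = 60%.
Via Talus → Lumen: 90% × 40% × 100% = 36%.
Total: 60% + 36% = 96%.
Rounded: 96.00%.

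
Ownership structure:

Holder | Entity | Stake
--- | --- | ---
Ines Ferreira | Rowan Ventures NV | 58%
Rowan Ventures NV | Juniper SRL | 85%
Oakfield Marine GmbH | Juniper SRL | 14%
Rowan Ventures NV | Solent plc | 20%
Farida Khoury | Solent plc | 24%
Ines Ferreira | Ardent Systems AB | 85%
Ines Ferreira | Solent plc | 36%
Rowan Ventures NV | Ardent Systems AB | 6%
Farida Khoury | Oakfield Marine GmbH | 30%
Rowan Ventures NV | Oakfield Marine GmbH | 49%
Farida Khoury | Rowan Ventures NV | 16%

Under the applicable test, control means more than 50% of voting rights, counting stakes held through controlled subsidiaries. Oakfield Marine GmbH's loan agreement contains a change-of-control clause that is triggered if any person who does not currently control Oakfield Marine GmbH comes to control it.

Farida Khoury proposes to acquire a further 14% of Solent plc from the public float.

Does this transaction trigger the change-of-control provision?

No

The purchase changes only Farida's holdings, so Farida is the only person who could newly come to control Oakfield.
Farida's largest direct stake is 30% in Oakfield, which does not meet the threshold, so Farida controls no company.
In Oakfield, Farida's side holds only 30%, not > 50%.
So before the transaction, Farida does not control Oakfield.
After the purchase, Farida's direct stake in Solent rises to 24% + 14% = 38%.
Farida's side now holds 38% of Solent, not > 50%, so Farida still does not control Solent.
After the transaction, Farida's side holds 30% of Oakfield, not > 50%, so Farida still does not control Oakfield.
No new person acquires control, so the clause is not triggered.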